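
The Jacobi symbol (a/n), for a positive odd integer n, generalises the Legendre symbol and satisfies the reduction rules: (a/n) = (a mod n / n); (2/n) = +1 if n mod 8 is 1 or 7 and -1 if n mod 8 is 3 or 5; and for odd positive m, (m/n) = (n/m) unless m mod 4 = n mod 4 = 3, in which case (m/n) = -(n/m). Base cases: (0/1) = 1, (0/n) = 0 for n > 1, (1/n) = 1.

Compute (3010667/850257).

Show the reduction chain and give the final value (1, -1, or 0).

(3010667/850257) = (459896/850257)   [reduce mod 850257]
459896 = 2^3·57487; (2/850257) = +1 since 850257 mod 8 = 1, so (459896/850257) = (+1)^3·(57487/850257); sign now +1
reciprocity: (57487/850257) = +1·(850257/57487) since 57487 mod 4 = 3, 850257 mod 4 = 1; sign now +1
(850257/57487) = (45439/57487)   [reduce mod 57487]
reciprocity: (45439/57487) = -1·(57487/45439) since 45439 mod 4 = 3, 57487 mod 4 = 3; sign now -1
(57487/45439) = (12048/45439)   [reduce mod 45439]
12048 = 2^4·753; (2/45439) = +1 since 45439 mod 8 = 7, so (12048/45439) = (+1)^4·(753/45439); sign now -1
reciprocity: (753/45439) = +1·(45439/753) since 753 mod 4 = 1, 45439 mod 4 = 3; sign now -1
(45439/753) = (259/753)   [reduce mod 753]
reciprocity: (259/753) = +1·(753/259) since 259 mod 4 = 3, 753 mod 4 = 1; sign now -1
(753/259) = (235/259)   [reduce mod 259]
reciprocity: (235/259) = -1·(259/235) since 235 mod 4 = 3, 259 mod 4 = 3; sign now +1
(259/235) = (24/235)   [reduce mod 235]
24 = 2^3·3; (2/235) = -1 since 235 mod 8 = 3, so (24/235) = (-1)^3·(3/235); sign now -1
reciprocity: (3/235) = -1·(235/3) since 3 mod 4 = 3, 235 mod 4 = 3; sign now +1
(235/3) = (1/3)   [reduce mod 3]
(1/3) = 1; final value = sign = +1

1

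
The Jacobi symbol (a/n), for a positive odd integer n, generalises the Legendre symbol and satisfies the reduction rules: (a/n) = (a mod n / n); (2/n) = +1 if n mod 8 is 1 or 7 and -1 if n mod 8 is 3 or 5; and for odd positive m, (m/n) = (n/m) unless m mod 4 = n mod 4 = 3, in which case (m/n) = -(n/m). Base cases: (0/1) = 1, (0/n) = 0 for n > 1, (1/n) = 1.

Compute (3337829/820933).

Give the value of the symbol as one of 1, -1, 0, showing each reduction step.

(3337829/820933): 3337829 mod 820933 = 54097, so (3337829/820933) = (54097/820933)
flip (54097/820933) -> (820933/54097): both odd, 54097 mod 4 = 1, 820933 mod 4 = 1, so the flip contributes +1; sign now +1
(820933/54097): 820933 mod 54097 = 9478, so (820933/54097) = (9478/54097)
factor out 2^1: 9478 = 2^1·4739; with 54097 mod 8 = 1, (2/54097) = +1; sign now +1; continue with (4739/54097)
flip (4739/54097) -> (54097/4739): both odd, 4739 mod 4 = 3, 54097 mod 4 = 1, so the flip contributes +1; sign now +1
(54097/4739): 54097 mod 4739 = 1968, so (54097/4739) = (1968/4739)
factor out 2^4: 1968 = 2^4·123; with 4739 mod 8 = 3, (2/4739) = -1; sign now +1; continue with (123/4739)
flip (123/4739) -> (4739/123): both odd, 123 mod 4 = 3, 4739 mod 4 = 3, so the flip contributes -1; sign now -1
(4739/123): 4739 mod 123 = 65, so (4739/123) = (65/123)
flip (65/123) -> (123/65): both odd, 65 mod 4 = 1, 123 mod 4 = 3, so the flip contributes +1; sign now -1
(123/65): 123 mod 65 = 58, so (123/65) = (58/65)
factor out 2^1: 58 = 2^1·29; with 65 mod 8 = 1, (2/65) = +1; sign now -1; continue with (29/65)
flip (29/65) -> (65/29): both odd, 29 mod 4 = 1, 65 mod 4 = 1, so the flip contributes +1; sign now -1
(65/29): 65 mod 29 = 7, so (65/29) = (7/29)
flip (7/29) -> (29/7): both odd, 7 mod 4 = 3, 29 mod 4 = 1, so the flip contributes +1; sign now -1
(29/7): 29 mod 7 = 1, so (29/7) = (1/7)
reached (1/7) = 1, so the symbol is -1

-1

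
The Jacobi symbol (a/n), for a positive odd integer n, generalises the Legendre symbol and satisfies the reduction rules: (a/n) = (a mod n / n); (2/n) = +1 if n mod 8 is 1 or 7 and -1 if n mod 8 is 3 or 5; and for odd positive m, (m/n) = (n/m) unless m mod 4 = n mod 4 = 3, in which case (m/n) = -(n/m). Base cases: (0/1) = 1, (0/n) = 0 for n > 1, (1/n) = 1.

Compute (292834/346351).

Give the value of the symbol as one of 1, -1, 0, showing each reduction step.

-1

factor out 2^1: 292834 = 2^1·146417; with 346351 mod 8 = 7, (2/346351) = +1; sign now +1; continue with (146417/346351)
flip (146417/346351) -> (346351/146417): both odd, 146417 mod 4 = 1, 346351 mod 4 = 3, so the flip contributes +1; sign now +1
(346351/146417): 346351 mod 146417 = 53517, so (346351/146417) = (53517/146417)
flip (53517/146417) -> (146417/53517): both odd, 53517 mod 4 = 1, 146417 mod 4 = 1, so the flip contributes +1; sign now +1
(146417/53517): 146417 mod 53517 = 39383, so (146417/53517) = (39383/53517)
flip (39383/53517) -> (53517/39383): both odd, 39383 mod 4 = 3, 53517 mod 4 = 1, so the flip contributes +1; sign now +1
(53517/39383): 53517 mod 39383 = 14134, so (53517/39383) = (14134/39383)
factor out 2^1: 14134 = 2^1·7067; with 39383 mod 8 = 7, (2/39383) = +1; sign now +1; continue with (7067/39383)
flip (7067/39383) -> (39383/7067): both odd, 7067 mod 4 = 3, 39383 mod 4 = 3, so the flip contributes -1; sign now -1
(39383/7067): 39383 mod 7067 = 4048, so (39383/7067) = (4048/7067)
factor out 2^4: 4048 = 2^4·253; with 7067 mod 8 = 3, (2/7067) = -1; sign now -1; continue with (253/7067)
flip (253/7067) -> (7067/253): both odd, 253 mod 4 = 1, 7067 mod 4 = 3, so the flip contributes +1; sign now -1
(7067/253): 7067 mod 253 = 236, so (7067/253) = (236/253)
factor out 2^2: 236 = 2^2·59; with 253 mod 8 = 5, (2/253) = -1; sign now -1; continue with (59/253)
flip (59/253) -> (253/59): both odd, 59 mod 4 = 3, 253 mod 4 = 1, so the flip contributes +1; sign now -1
(253/59): 253 mod 59 = 17, so (253/59) = (17/59)
flip (17/59) -> (59/17): both odd, 17 mod 4 = 1, 59 mod 4 = 3, so the flip contributes +1; sign now -1
(59/17): 59 mod 17 = 8, so (59/17) = (8/17)
factor out 2^3: 8 = 2^3·1; with 17 mod 8 = 1, (2/17) = +1; sign now -1; continue with (1/17)
reached (1/17) = 1, so the symbol is -1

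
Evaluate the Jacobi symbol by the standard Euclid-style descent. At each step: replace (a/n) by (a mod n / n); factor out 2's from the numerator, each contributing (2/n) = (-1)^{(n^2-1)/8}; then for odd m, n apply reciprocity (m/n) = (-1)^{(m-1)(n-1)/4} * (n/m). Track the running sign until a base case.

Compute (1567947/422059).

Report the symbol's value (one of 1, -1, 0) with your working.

-1

(1567947/422059) = (301770/422059)   [reduce mod 422059]
301770 = 2^1·150885; (2/422059) = -1 since 422059 mod 8 = 3, so (301770/422059) = (-1)^1·(150885/422059); sign now -1
reciprocity: (150885/422059) = +1·(422059/150885) since 150885 mod 4 = 1, 422059 mod 4 = 3; sign now -1
(422059/150885) = (120289/150885)   [reduce mod 150885]
reciprocity: (120289/150885) = +1·(150885/120289) since 120289 mod 4 = 1, 150885 mod 4 = 1; sign now -1
(150885/120289) = (30596/120289)   [reduce mod 120289]
30596 = 2^2·7649; (2/120289) = +1 since 120289 mod 8 = 1, so (30596/120289) = (+1)^2·(7649/120289); sign now -1
reciprocity: (7649/120289) = +1·(120289/7649) since 7649 mod 4 = 1, 120289 mod 4 = 1; sign now -1
(120289/7649) = (5554/7649)   [reduce mod 7649]
5554 = 2^1·2777; (2/7649) = +1 since 7649 mod 8 = 1, so (5554/7649) = (+1)^1·(2777/7649); sign now -1
reciprocity: (2777/7649) = +1·(7649/2777) since 2777 mod 4 = 1, 7649 mod 4 = 1; sign now -1
(7649/2777) = (2095/2777)   [reduce mod 2777]
reciprocity: (2095/2777) = +1·(2777/2095) since 2095 mod 4 = 3, 2777 mod 4 = 1; sign now -1
(2777/2095) = (682/2095)   [reduce mod 2095]
682 = 2^1·341; (2/2095) = +1 since 2095 mod 8 = 7, so (682/2095) = (+1)^1·(341/2095); sign now -1
reciprocity: (341/2095) = +1·(2095/341) since 341 mod 4 = 1, 2095 mod 4 = 3; sign now -1
(2095/341) = (49/341)   [reduce mod 341]
reciprocity: (49/341) = +1·(341/49) since 49 mod 4 = 1, 341 mod 4 = 1; sign now -1
(341/49) = (47/49)   [reduce mod 49]
reciprocity: (47/49) = +1·(49/47) since 47 mod 4 = 3, 49 mod 4 = 1; sign now -1
(49/47) = (2/47)   [reduce mod 47]
2 = 2^1·1; (2/47) = +1 since 47 mod 8 = 7, so (2/47) = (+1)^1·(1/47); sign now -1
(1/47) = 1; final value = sign = -1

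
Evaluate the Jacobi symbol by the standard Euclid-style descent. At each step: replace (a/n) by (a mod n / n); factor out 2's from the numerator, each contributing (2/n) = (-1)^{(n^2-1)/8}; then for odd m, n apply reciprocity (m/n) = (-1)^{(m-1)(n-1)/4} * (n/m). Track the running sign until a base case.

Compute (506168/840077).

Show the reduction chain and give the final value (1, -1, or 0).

factor out 2^3: 506168 = 2^3·63271; with 840077 mod 8 = 5, (2/840077) = -1; sign now -1; continue with (63271/840077)
flip (63271/840077) -> (840077/63271): both odd, 63271 mod 4 = 3, 840077 mod 4 = 1, so the flip contributes +1; sign now -1
(840077/63271): 840077 mod 63271 = 17554, so (840077/63271) = (17554/63271)
factor out 2^1: 17554 = 2^1·8777; with 63271 mod 8 = 7, (2/63271) = +1; sign now -1; continue with (8777/63271)
flip (8777/63271) -> (63271/8777): both odd, 8777 mod 4 = 1, 63271 mod 4 = 3, so the flip contributes +1; sign now -1
(63271/8777): 63271 mod 8777 = 1832, so (63271/8777) = (1832/8777)
factor out 2^3: 1832 = 2^3·229; with 8777 mod 8 = 1, (2/8777) = +1; sign now -1; continue with (229/8777)
flip (229/8777) -> (8777/229): both odd, 229 mod 4 = 1, 8777 mod 4 = 1, so the flip contributes +1; sign now -1
(8777/229): 8777 mod 229 = 75, so (8777/229) = (75/229)
flip (75/229) -> (229/75): both odd, 75 mod 4 = 3, 229 mod 4 = 1, so the flip contributes +1; sign now -1
(229/75): 229 mod 75 = 4, so (229/75) = (4/75)
factor out 2^2: 4 = 2^2·1; with 75 mod 8 = 3, (2/75) = -1; sign now -1; continue with (1/75)
reached (1/75) = 1, so the symbol is -1

-1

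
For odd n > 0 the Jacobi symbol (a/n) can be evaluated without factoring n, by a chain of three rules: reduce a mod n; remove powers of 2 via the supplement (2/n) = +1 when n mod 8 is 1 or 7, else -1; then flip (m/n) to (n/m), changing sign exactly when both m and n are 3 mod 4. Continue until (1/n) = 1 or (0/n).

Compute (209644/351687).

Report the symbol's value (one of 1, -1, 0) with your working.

-1

209644 = 2^2·52411; (2/351687) = +1 since 351687 mod 8 = 7, so (209644/351687) = (+1)^2·(52411/351687); sign now +1
reciprocity: (52411/351687) = -1·(351687/52411) since 52411 mod 4 = 3, 351687 mod 4 = 3; sign now -1
(351687/52411) = (37221/52411)   [reduce mod 52411]
reciprocity: (37221/52411) = +1·(52411/37221) since 37221 mod 4 = 1, 52411 mod 4 = 3; sign now -1
(52411/37221) = (15190/37221)   [reduce mod 37221]
15190 = 2^1·7595; (2/37221) = -1 since 37221 mod 8 = 5, so (15190/37221) = (-1)^1·(7595/37221); sign now +1
reciprocity: (7595/37221) = +1·(37221/7595) since 7595 mod 4 = 3, 37221 mod 4 = 1; sign now +1
(37221/7595) = (6841/7595)   [reduce mod 7595]
reciprocity: (6841/7595) = +1·(7595/6841) since 6841 mod 4 = 1, 7595 mod 4 = 3; sign now +1
(7595/6841) = (754/6841)   [reduce mod 6841]
754 = 2^1·377; (2/6841) = +1 since 6841 mod 8 = 1, so (754/6841) = (+1)^1·(377/6841); sign now +1
reciprocity: (377/6841) = +1·(6841/377) since 377 mod 4 = 1, 6841 mod 4 = 1; sign now +1
(6841/377) = (55/377)   [reduce mod 377]
reciprocity: (55/377) = +1·(377/55) since 55 mod 4 = 3, 377 mod 4 = 1; sign now +1
(377/55) = (47/55)   [reduce mod 55]
reciprocity: (47/55) = -1·(55/47) since 47 mod 4 = 3, 55 mod 4 = 3; sign now -1
(55/47) = (8/47)   [reduce mod 47]
8 = 2^3·1; (2/47) = +1 since 47 mod 8 = 7, so (8/47) = (+1)^3·(1/47); sign now -1
(1/47) = 1; final value = sign = -1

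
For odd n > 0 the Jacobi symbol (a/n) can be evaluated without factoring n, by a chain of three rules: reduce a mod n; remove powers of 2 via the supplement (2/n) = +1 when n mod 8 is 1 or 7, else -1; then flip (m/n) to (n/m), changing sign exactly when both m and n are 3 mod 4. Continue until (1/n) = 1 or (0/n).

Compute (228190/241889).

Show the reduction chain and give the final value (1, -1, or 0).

0

factor out 2^1: 228190 = 2^1·114095; with 241889 mod 8 = 1, (2/241889) = +1; sign now +1; continue with (114095/241889)
flip (114095/241889) -> (241889/114095): both odd, 114095 mod 4 = 3, 241889 mod 4 = 1, so the flip contributes +1; sign now +1
(241889/114095): 241889 mod 114095 = 13699, so (241889/114095) = (13699/114095)
flip (13699/114095) -> (114095/13699): both odd, 13699 mod 4 = 3, 114095 mod 4 = 3, so the flip contributes -1; sign now -1
(114095/13699): 114095 mod 13699 = 4503, so (114095/13699) = (4503/13699)
flip (4503/13699) -> (13699/4503): both odd, 4503 mod 4 = 3, 13699 mod 4 = 3, so the flip contributes -1; sign now +1
(13699/4503): 13699 mod 4503 = 190, so (13699/4503) = (190/4503)
factor out 2^1: 190 = 2^1·95; with 4503 mod 8 = 7, (2/4503) = +1; sign now +1; continue with (95/4503)
flip (95/4503) -> (4503/95): both odd, 95 mod 4 = 3, 4503 mod 4 = 3, so the flip contributes -1; sign now -1
(4503/95): 4503 mod 95 = 38, so (4503/95) = (38/95)
factor out 2^1: 38 = 2^1·19; with 95 mod 8 = 7, (2/95) = +1; sign now -1; continue with (19/95)
flip (19/95) -> (95/19): both odd, 19 mod 4 = 3, 95 mod 4 = 3, so the flip contributes -1; sign now +1
(95/19): 95 mod 19 = 0, so (95/19) = (0/19)
reached (0/19); gcd(a, n) > 1, so (0/19) = 0 and the symbol is 0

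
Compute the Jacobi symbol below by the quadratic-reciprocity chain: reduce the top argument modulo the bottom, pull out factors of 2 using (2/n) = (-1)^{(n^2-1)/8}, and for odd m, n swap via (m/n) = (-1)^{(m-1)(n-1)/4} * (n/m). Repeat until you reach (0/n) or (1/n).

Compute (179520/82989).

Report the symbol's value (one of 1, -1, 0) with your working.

0

(179520/82989) = (13542/82989)   [reduce mod 82989]
13542 = 2^1·6771; (2/82989) = -1 since 82989 mod 8 = 5, so (13542/82989) = (-1)^1·(6771/82989); sign now -1
reciprocity: (6771/82989) = +1·(82989/6771) since 6771 mod 4 = 3, 82989 mod 4 = 1; sign now -1
(82989/6771) = (1737/6771)   [reduce mod 6771]
reciprocity: (1737/6771) = +1·(6771/1737) since 1737 mod 4 = 1, 6771 mod 4 = 3; sign now -1
(6771/1737) = (1560/1737)   [reduce mod 1737]
1560 = 2^3·195; (2/1737) = +1 since 1737 mod 8 = 1, so (1560/1737) = (+1)^3·(195/1737); sign now -1
reciprocity: (195/1737) = +1·(1737/195) since 195 mod 4 = 3, 1737 mod 4 = 1; sign now -1
(1737/195) = (177/195)   [reduce mod 195]
reciprocity: (177/195) = +1·(195/177) since 177 mod 4 = 1, 195 mod 4 = 3; sign now -1
(195/177) = (18/177)   [reduce mod 177]
18 = 2^1·9; (2/177) = +1 since 177 mod 8 = 1, so (18/177) = (+1)^1·(9/177); sign now -1
reciprocity: (9/177) = +1·(177/9) since 9 mod 4 = 1, 177 mod 4 = 1; sign now -1
(177/9) = (6/9)   [reduce mod 9]
6 = 2^1·3; (2/9) = +1 since 9 mod 8 = 1, so (6/9) = (+1)^1·(3/9); sign now -1
reciprocity: (3/9) = +1·(9/3) since 3 mod 4 = 3, 9 mod 4 = 1; sign now -1
(9/3) = (0/3)   [reduce mod 3]
(0/3) = 0   [gcd(a, n) > 1]; final value = 0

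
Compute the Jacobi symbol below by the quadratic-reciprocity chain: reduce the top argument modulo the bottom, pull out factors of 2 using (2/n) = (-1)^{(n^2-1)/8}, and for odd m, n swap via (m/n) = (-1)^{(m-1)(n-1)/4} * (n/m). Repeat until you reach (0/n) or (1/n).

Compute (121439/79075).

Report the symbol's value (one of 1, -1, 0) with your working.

(121439/79075) = (42364/79075)   [reduce mod 79075]
42364 = 2^2·10591; (2/79075) = -1 since 79075 mod 8 = 3, so (42364/79075) = (-1)^2·(10591/79075); sign now +1
reciprocity: (10591/79075) = -1·(79075/10591) since 10591 mod 4 = 3, 79075 mod 4 = 3; sign now -1
(79075/10591) = (4938/10591)   [reduce mod 10591]
4938 = 2^1·2469; (2/10591) = +1 since 10591 mod 8 = 7, so (4938/10591) = (+1)^1·(2469/10591); sign now -1
reciprocity: (2469/10591) = +1·(10591/2469) since 2469 mod 4 = 1, 10591 mod 4 = 3; sign now -1
(10591/2469) = (715/2469)   [reduce mod 2469]
reciprocity: (715/2469) = +1·(2469/715) since 715 mod 4 = 3, 2469 mod 4 = 1; sign now -1
(2469/715) = (324/715)   [reduce mod 715]
324 = 2^2·81; (2/715) = -1 since 715 mod 8 = 3, so (324/715) = (-1)^2·(81/715); sign now -1
reciprocity: (81/715) = +1·(715/81) since 81 mod 4 = 1, 715 mod 4 = 3; sign now -1
(715/81) = (67/81)   [reduce mod 81]
reciprocity: (67/81) = +1·(81/67) since 67 mod 4 = 3, 81 mod 4 = 1; sign now -1
(81/67) = (14/67)   [reduce mod 67]
14 = 2^1·7; (2/67) = -1 since 67 mod 8 = 3, so (14/67) = (-1)^1·(7/67); sign now +1
reciprocity: (7/67) = -1·(67/7) since 7 mod 4 = 3, 67 mod 4 = 3; sign now -1
(67/7) = (4/7)   [reduce mod 7]
4 = 2^2·1; (2/7) = +1 since 7 mod 8 = 7, so (4/7) = (+1)^2·(1/7); sign now -1
(1/7) = 1; final value = sign = -1

-1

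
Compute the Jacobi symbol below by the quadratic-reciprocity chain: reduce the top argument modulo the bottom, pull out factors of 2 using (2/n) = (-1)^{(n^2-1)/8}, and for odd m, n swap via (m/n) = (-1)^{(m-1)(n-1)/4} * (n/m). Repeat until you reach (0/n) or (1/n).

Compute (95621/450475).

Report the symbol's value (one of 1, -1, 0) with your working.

-1

reciprocity: (95621/450475) = +1·(450475/95621) since 95621 mod 4 = 1, 450475 mod 4 = 3; sign now +1
(450475/95621) = (67991/95621)   [reduce mod 95621]
reciprocity: (67991/95621) = +1·(95621/67991) since 67991 mod 4 = 3, 95621 mod 4 = 1; sign now +1
(95621/67991) = (27630/67991)   [reduce mod 67991]
27630 = 2^1·13815; (2/67991) = +1 since 67991 mod 8 = 7, so (27630/67991) = (+1)^1·(13815/67991); sign now +1
reciprocity: (13815/67991) = -1·(67991/13815) since 13815 mod 4 = 3, 67991 mod 4 = 3; sign now -1
(67991/13815) = (12731/13815)   [reduce mod 13815]
reciprocity: (12731/13815) = -1·(13815/12731) since 12731 mod 4 = 3, 13815 mod 4 = 3; sign now +1
(13815/12731) = (1084/12731)   [reduce mod 12731]
1084 = 2^2·271; (2/12731) = -1 since 12731 mod 8 = 3, so (1084/12731) = (-1)^2·(271/12731); sign now +1
reciprocity: (271/12731) = -1·(12731/271) since 271 mod 4 = 3, 12731 mod 4 = 3; sign now -1
(12731/271) = (265/271)   [reduce mod 271]
reciprocity: (265/271) = +1·(271/265) since 265 mod 4 = 1, 271 mod 4 = 3; sign now -1
(271/265) = (6/265)   [reduce mod 265]
6 = 2^1·3; (2/265) = +1 since 265 mod 8 = 1, so (6/265) = (+1)^1·(3/265); sign now -1
reciprocity: (3/265) = +1·(265/3) since 3 mod 4 = 3, 265 mod 4 = 1; sign now -1
(265/3) = (1/3)   [reduce mod 3]
(1/3) = 1; final value = sign = -1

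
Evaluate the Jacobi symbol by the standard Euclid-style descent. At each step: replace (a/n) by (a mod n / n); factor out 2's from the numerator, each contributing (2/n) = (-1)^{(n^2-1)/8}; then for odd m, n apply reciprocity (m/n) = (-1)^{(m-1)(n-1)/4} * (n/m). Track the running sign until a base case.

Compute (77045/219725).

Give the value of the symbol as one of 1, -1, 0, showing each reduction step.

reciprocity: (77045/219725) = +1·(219725/77045) since 77045 mod 4 = 1, 219725 mod 4 = 1; sign now +1
(219725/77045) = (65635/77045)   [reduce mod 77045]
reciprocity: (65635/77045) = +1·(77045/65635) since 65635 mod 4 = 3, 77045 mod 4 = 1; sign now +1
(77045/65635) = (11410/65635)   [reduce mod 65635]
11410 = 2^1·5705; (2/65635) = -1 since 65635 mod 8 = 3, so (11410/65635) = (-1)^1·(5705/65635); sign now -1
reciprocity: (5705/65635) = +1·(65635/5705) since 5705 mod 4 = 1, 65635 mod 4 = 3; sign now -1
(65635/5705) = (2880/5705)   [reduce mod 5705]
2880 = 2^6·45; (2/5705) = +1 since 5705 mod 8 = 1, so (2880/5705) = (+1)^6·(45/5705); sign now -1
reciprocity: (45/5705) = +1·(5705/45) since 45 mod 4 = 1, 5705 mod 4 = 1; sign now -1
(5705/45) = (35/45)   [reduce mod 45]
reciprocity: (35/45) = +1·(45/35) since 35 mod 4 = 3, 45 mod 4 = 1; sign now -1
(45/35) = (10/35)   [reduce mod 35]
10 = 2^1·5; (2/35) = -1 since 35 mod 8 = 3, so (10/35) = (-1)^1·(5/35); sign now +1
reciprocity: (5/35) = +1·(35/5) since 5 mod 4 = 1, 35 mod 4 = 3; sign now +1
(35/5) = (0/5)   [reduce mod 5]
(0/5) = 0   [gcd(a, n) > 1]; final value = 0

0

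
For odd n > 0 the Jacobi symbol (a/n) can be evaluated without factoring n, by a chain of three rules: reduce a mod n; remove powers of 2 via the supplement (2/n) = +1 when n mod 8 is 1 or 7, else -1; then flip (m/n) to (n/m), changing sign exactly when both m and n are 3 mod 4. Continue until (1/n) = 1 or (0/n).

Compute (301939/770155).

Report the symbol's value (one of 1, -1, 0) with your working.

flip (301939/770155) -> (770155/301939): both odd, 301939 mod 4 = 3, 770155 mod 4 = 3, so the flip contributes -1; sign now -1
(770155/301939): 770155 mod 301939 = 166277, so (770155/301939) = (166277/301939)
flip (166277/301939) -> (301939/166277): both odd, 166277 mod 4 = 1, 301939 mod 4 = 3, so the flip contributes +1; sign now -1
(301939/166277): 301939 mod 166277 = 135662, so (301939/166277) = (135662/166277)
factor out 2^1: 135662 = 2^1·67831; with 166277 mod 8 = 5, (2/166277) = -1; sign now +1; continue with (67831/166277)
flip (67831/166277) -> (166277/67831): both odd, 67831 mod 4 = 3, 166277 mod 4 = 1, so the flip contributes +1; sign now +1
(166277/67831): 166277 mod 67831 = 30615, so (166277/67831) = (30615/67831)
flip (30615/67831) -> (67831/30615): both odd, 30615 mod 4 = 3, 67831 mod 4 = 3, so the flip contributes -1; sign now -1
(67831/30615): 67831 mod 30615 = 6601, so (67831/30615) = (6601/30615)
flip (6601/30615) -> (30615/6601): both odd, 6601 mod 4 = 1, 30615 mod 4 = 3, so the flip contributes +1; sign now -1
(30615/6601): 30615 mod 6601 = 4211, so (30615/6601) = (4211/6601)
flip (4211/6601) -> (6601/4211): both odd, 4211 mod 4 = 3, 6601 mod 4 = 1, so the flip contributes +1; sign now -1
(6601/4211): 6601 mod 4211 = 2390, so (6601/4211) = (2390/4211)
factor out 2^1: 2390 = 2^1·1195; with 4211 mod 8 = 3, (2/4211) = -1; sign now +1; continue with (1195/4211)
flip (1195/4211) -> (4211/1195): both odd, 1195 mod 4 = 3, 4211 mod 4 = 3, so the flip contributes -1; sign now -1
(4211/1195): 4211 mod 1195 = 626, so (4211/1195) = (626/1195)
factor out 2^1: 626 = 2^1·313; with 1195 mod 8 = 3, (2/1195) = -1; sign now +1; continue with (313/1195)
flip (313/1195) -> (1195/313): both odd, 313 mod 4 = 1, 1195 mod 4 = 3, so the flip contributes +1; sign now +1
(1195/313): 1195 mod 313 = 256, so (1195/313) = (256/313)
factor out 2^8: 256 = 2^8·1; with 313 mod 8 = 1, (2/313) = +1; sign now +1; continue with (1/313)
reached (1/313) = 1, so the symbol is +1

1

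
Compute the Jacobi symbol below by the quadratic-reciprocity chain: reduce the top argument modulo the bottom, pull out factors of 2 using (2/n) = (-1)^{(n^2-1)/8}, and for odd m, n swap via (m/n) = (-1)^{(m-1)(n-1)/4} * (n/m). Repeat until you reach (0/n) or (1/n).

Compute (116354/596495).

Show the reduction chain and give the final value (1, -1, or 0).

1

factor out 2^1: 116354 = 2^1·58177; with 596495 mod 8 = 7, (2/596495) = +1; sign now +1; continue with (58177/596495)
flip (58177/596495) -> (596495/58177): both odd, 58177 mod 4 = 1, 596495 mod 4 = 3, so the flip contributes +1; sign now +1
(596495/58177): 596495 mod 58177 = 14725, so (596495/58177) = (14725/58177)
flip (14725/58177) -> (58177/14725): both odd, 14725 mod 4 = 1, 58177 mod 4 = 1, so the flip contributes +1; sign now +1
(58177/14725): 58177 mod 14725 = 14002, so (58177/14725) = (14002/14725)
factor out 2^1: 14002 = 2^1·7001; with 14725 mod 8 = 5, (2/14725) = -1; sign now -1; continue with (7001/14725)
flip (7001/14725) -> (14725/7001): both odd, 7001 mod 4 = 1, 14725 mod 4 = 1, so the flip contributes +1; sign now -1
(14725/7001): 14725 mod 7001 = 723, so (14725/7001) = (723/7001)
flip (723/7001) -> (7001/723): both odd, 723 mod 4 = 3, 7001 mod 4 = 1, so the flip contributes +1; sign now -1
(7001/723): 7001 mod 723 = 494, so (7001/723) = (494/723)
factor out 2^1: 494 = 2^1·247; with 723 mod 8 = 3, (2/723) = -1; sign now +1; continue with (247/723)
flip (247/723) -> (723/247): both odd, 247 mod 4 = 3, 723 mod 4 = 3, so the flip contributes -1; sign now -1
(723/247): 723 mod 247 = 229, so (723/247) = (229/247)
flip (229/247) -> (247/229): both odd, 229 mod 4 = 1, 247 mod 4 = 3, so the flip contributes +1; sign now -1
(247/229): 247 mod 229 = 18, so (247/229) = (18/229)
factor out 2^1: 18 = 2^1·9; with 229 mod 8 = 5, (2/229) = -1; sign now +1; continue with (9/229)
flip (9/229) -> (229/9): both odd, 9 mod 4 = 1, 229 mod 4 = 1, so the flip contributes +1; sign now +1
(229/9): 229 mod 9 = 4, so (229/9) = (4/9)
factor out 2^2: 4 = 2^2·1; with 9 mod 8 = 1, (2/9) = +1; sign now +1; continue with (1/9)
reached (1/9) = 1, so the symbol is +1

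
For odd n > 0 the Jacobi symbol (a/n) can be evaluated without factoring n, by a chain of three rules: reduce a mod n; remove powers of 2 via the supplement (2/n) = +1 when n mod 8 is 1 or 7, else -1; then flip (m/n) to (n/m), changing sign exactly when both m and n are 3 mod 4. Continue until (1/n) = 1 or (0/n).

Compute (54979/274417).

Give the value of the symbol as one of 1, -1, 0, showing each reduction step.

reciprocity: (54979/274417) = +1·(274417/54979) since 54979 mod 4 = 3, 274417 mod 4 = 1; sign now +1
(274417/54979) = (54501/54979)   [reduce mod 54979]
reciprocity: (54501/54979) = +1·(54979/54501) since 54501 mod 4 = 1, 54979 mod 4 = 3; sign now +1
(54979/54501) = (478/54501)   [reduce mod 54501]
478 = 2^1·239; (2/54501) = -1 since 54501 mod 8 = 5, so (478/54501) = (-1)^1·(239/54501); sign now -1
reciprocity: (239/54501) = +1·(54501/239) since 239 mod 4 = 3, 54501 mod 4 = 1; sign now -1
(54501/239) = (9/239)   [reduce mod 239]
reciprocity: (9/239) = +1·(239/9) since 9 mod 4 = 1, 239 mod 4 = 3; sign now -1
(239/9) = (5/9)   [reduce mod 9]
reciprocity: (5/9) = +1·(9/5) since 5 mod 4 = 1, 9 mod 4 = 1; sign now -1
(9/5) = (4/5)   [reduce mod 5]
4 = 2^2·1; (2/5) = -1 since 5 mod 8 = 5, so (4/5) = (-1)^2·(1/5); sign now -1
(1/5) = 1; final value = sign = -1

-1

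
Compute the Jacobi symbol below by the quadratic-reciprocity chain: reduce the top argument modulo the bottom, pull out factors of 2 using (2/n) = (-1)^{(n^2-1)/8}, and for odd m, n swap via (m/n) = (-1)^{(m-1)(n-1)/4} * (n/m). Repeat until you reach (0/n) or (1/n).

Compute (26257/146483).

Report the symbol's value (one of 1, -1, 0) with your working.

1

flip (26257/146483) -> (146483/26257): both odd, 26257 mod 4 = 1, 146483 mod 4 = 3, so the flip contributes +1; sign now +1
(146483/26257): 146483 mod 26257 = 15198, so (146483/26257) = (15198/26257)
factor out 2^1: 15198 = 2^1·7599; with 26257 mod 8 = 1, (2/26257) = +1; sign now +1; continue with (7599/26257)
flip (7599/26257) -> (26257/7599): both odd, 7599 mod 4 = 3, 26257 mod 4 = 1, so the flip contributes +1; sign now +1
(26257/7599): 26257 mod 7599 = 3460, so (26257/7599) = (3460/7599)
factor out 2^2: 3460 = 2^2·865; with 7599 mod 8 = 7, (2/7599) = +1; sign now +1; continue with (865/7599)
flip (865/7599) -> (7599/865): both odd, 865 mod 4 = 1, 7599 mod 4 = 3, so the flip contributes +1; sign now +1
(7599/865): 7599 mod 865 = 679, so (7599/865) = (679/865)
flip (679/865) -> (865/679): both odd, 679 mod 4 = 3, 865 mod 4 = 1, so the flip contributes +1; sign now +1
(865/679): 865 mod 679 = 186, so (865/679) = (186/679)
factor out 2^1: 186 = 2^1·93; with 679 mod 8 = 7, (2/679) = +1; sign now +1; continue with (93/679)
flip (93/679) -> (679/93): both odd, 93 mod 4 = 1, 679 mod 4 = 3, so the flip contributes +1; sign now +1
(679/93): 679 mod 93 = 28, so (679/93) = (28/93)
factor out 2^2: 28 = 2^2·7; with 93 mod 8 = 5, (2/93) = -1; sign now +1; continue with (7/93)
flip (7/93) -> (93/7): both odd, 7 mod 4 = 3, 93 mod 4 = 1, so the flip contributes +1; sign now +1
(93/7): 93 mod 7 = 2, so (93/7) = (2/7)
factor out 2^1: 2 = 2^1·1; with 7 mod 8 = 7, (2/7) = +1; sign now +1; continue with (1/7)
reached (1/7) = 1, so the symbol is +1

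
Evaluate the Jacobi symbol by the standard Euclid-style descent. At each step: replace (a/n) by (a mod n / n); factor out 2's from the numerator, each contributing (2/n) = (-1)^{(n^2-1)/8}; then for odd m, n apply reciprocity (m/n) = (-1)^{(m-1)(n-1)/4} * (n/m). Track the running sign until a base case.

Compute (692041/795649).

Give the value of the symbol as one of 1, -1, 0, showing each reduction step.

-1

flip (692041/795649) -> (795649/692041): both odd, 692041 mod 4 = 1, 795649 mod 4 = 1, so the flip contributes +1; sign now +1
(795649/692041): 795649 mod 692041 = 103608, so (795649/692041) = (103608/692041)
factor out 2^3: 103608 = 2^3·12951; with 692041 mod 8 = 1, (2/692041) = +1; sign now +1; continue with (12951/692041)
flip (12951/692041) -> (692041/12951): both odd, 12951 mod 4 = 3, 692041 mod 4 = 1, so the flip contributes +1; sign now +1
(692041/12951): 692041 mod 12951 = 5638, so (692041/12951) = (5638/12951)
factor out 2^1: 5638 = 2^1·2819; with 12951 mod 8 = 7, (2/12951) = +1; sign now +1; continue with (2819/12951)
flip (2819/12951) -> (12951/2819): both odd, 2819 mod 4 = 3, 12951 mod 4 = 3, so the flip contributes -1; sign now -1
(12951/2819): 12951 mod 2819 = 1675, so (12951/2819) = (1675/2819)
flip (1675/2819) -> (2819/1675): both odd, 1675 mod 4 = 3, 2819 mod 4 = 3, so the flip contributes -1; sign now +1
(2819/1675): 2819 mod 1675 = 1144, so (2819/1675) = (1144/1675)
factor out 2^3: 1144 = 2^3·143; with 1675 mod 8 = 3, (2/1675) = -1; sign now -1; continue with (143/1675)
flip (143/1675) -> (1675/143): both odd, 143 mod 4 = 3, 1675 mod 4 = 3, so the flip contributes -1; sign now +1
(1675/143): 1675 mod 143 = 102, so (1675/143) = (102/143)
factor out 2^1: 102 = 2^1·51; with 143 mod 8 = 7, (2/143) = +1; sign now +1; continue with (51/143)
flip (51/143) -> (143/51): both odd, 51 mod 4 = 3, 143 mod 4 = 3, so the flip contributes -1; sign now -1
(143/51): 143 mod 51 = 41, so (143/51) = (41/51)
flip (41/51) -> (51/41): both odd, 41 mod 4 = 1, 51 mod 4 = 3, so the flip contributes +1; sign now -1
(51/41): 51 mod 41 = 10, so (51/41) = (10/41)
factor out 2^1: 10 = 2^1·5; with 41 mod 8 = 1, (2/41) = +1; sign now -1; continue with (5/41)
flip (5/41) -> (41/5): both odd, 5 mod 4 = 1, 41 mod 4 = 1, so the flip contributes +1; sign now -1
(41/5): 41 mod 5 = 1, so (41/5) = (1/5)
reached (1/5) = 1, so the symbol is -1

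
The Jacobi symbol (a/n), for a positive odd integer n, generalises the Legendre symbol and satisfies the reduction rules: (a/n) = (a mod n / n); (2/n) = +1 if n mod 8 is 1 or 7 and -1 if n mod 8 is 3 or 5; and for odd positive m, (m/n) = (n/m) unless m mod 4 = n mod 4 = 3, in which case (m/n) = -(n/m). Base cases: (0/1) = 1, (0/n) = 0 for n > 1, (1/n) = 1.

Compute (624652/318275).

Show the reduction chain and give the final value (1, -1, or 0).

(624652/318275) = (306377/318275)   [reduce mod 318275]
reciprocity: (306377/318275) = +1·(318275/306377) since 306377 mod 4 = 1, 318275 mod 4 = 3; sign now +1
(318275/306377) = (11898/306377)   [reduce mod 306377]
11898 = 2^1·5949; (2/306377) = +1 since 306377 mod 8 = 1, so (11898/306377) = (+1)^1·(5949/306377); sign now +1
reciprocity: (5949/306377) = +1·(306377/5949) since 5949 mod 4 = 1, 306377 mod 4 = 1; sign now +1
(306377/5949) = (2978/5949)   [reduce mod 5949]
2978 = 2^1·1489; (2/5949) = -1 since 5949 mod 8 = 5, so (2978/5949) = (-1)^1·(1489/5949); sign now -1
reciprocity: (1489/5949) = +1·(5949/1489) since 1489 mod 4 = 1, 5949 mod 4 = 1; sign now -1
(5949/1489) = (1482/1489)   [reduce mod 1489]
1482 = 2^1·741; (2/1489) = +1 since 1489 mod 8 = 1, so (1482/1489) = (+1)^1·(741/1489); sign now -1
reciprocity: (741/1489) = +1·(1489/741) since 741 mod 4 = 1, 1489 mod 4 = 1; sign now -1
(1489/741) = (7/741)   [reduce mod 741]
reciprocity: (7/741) = +1·(741/7) since 7 mod 4 = 3, 741 mod 4 = 1; sign now -1
(741/7) = (6/7)   [reduce mod 7]
6 = 2^1·3; (2/7) = +1 since 7 mod 8 = 7, so (6/7) = (+1)^1·(3/7); sign now -1
reciprocity: (3/7) = -1·(7/3) since 3 mod 4 = 3, 7 mod 4 = 3; sign now +1
(7/3) = (1/3)   [reduce mod 3]
(1/3) = 1; final value = sign = +1

1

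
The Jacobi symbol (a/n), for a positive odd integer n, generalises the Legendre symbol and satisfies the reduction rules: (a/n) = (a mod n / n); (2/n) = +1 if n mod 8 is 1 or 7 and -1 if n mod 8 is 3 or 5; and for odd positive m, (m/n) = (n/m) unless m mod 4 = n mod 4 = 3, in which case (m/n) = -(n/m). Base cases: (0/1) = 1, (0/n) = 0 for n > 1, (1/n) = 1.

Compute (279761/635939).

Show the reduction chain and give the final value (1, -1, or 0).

1

reciprocity: (279761/635939) = +1·(635939/279761) since 279761 mod 4 = 1, 635939 mod 4 = 3; sign now +1
(635939/279761) = (76417/279761)   [reduce mod 279761]
reciprocity: (76417/279761) = +1·(279761/76417) since 76417 mod 4 = 1, 279761 mod 4 = 1; sign now +1
(279761/76417) = (50510/76417)   [reduce mod 76417]
50510 = 2^1·25255; (2/76417) = +1 since 76417 mod 8 = 1, so (50510/76417) = (+1)^1·(25255/76417); sign now +1
reciprocity: (25255/76417) = +1·(76417/25255) since 25255 mod 4 = 3, 76417 mod 4 = 1; sign now +1
(76417/25255) = (652/25255)   [reduce mod 25255]
652 = 2^2·163; (2/25255) = +1 since 25255 mod 8 = 7, so (652/25255) = (+1)^2·(163/25255); sign now +1
reciprocity: (163/25255) = -1·(25255/163) since 163 mod 4 = 3, 25255 mod 4 = 3; sign now -1
(25255/163) = (153/163)   [reduce mod 163]
reciprocity: (153/163) = +1·(163/153) since 153 mod 4 = 1, 163 mod 4 = 3; sign now -1
(163/153) = (10/153)   [reduce mod 153]
10 = 2^1·5; (2/153) = +1 since 153 mod 8 = 1, so (10/153) = (+1)^1·(5/153); sign now -1
reciprocity: (5/153) = +1·(153/5) since 5 mod 4 = 1, 153 mod 4 = 1; sign now -1
(153/5) = (3/5)   [reduce mod 5]
reciprocity: (3/5) = +1·(5/3) since 3 mod 4 = 3, 5 mod 4 = 1; sign now -1
(5/3) = (2/3)   [reduce mod 3]
2 = 2^1·1; (2/3) = -1 since 3 mod 8 = 3, so (2/3) = (-1)^1·(1/3); sign now +1
(1/3) = 1; final value = sign = +1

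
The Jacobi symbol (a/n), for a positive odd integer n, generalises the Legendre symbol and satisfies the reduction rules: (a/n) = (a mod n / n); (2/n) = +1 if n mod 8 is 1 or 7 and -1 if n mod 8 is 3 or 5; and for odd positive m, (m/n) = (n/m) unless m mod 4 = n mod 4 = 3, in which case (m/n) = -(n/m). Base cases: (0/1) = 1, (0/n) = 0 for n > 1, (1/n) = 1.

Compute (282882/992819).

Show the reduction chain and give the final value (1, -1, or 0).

factor out 2^1: 282882 = 2^1·141441; with 992819 mod 8 = 3, (2/992819) = -1; sign now -1; continue with (141441/992819)
flip (141441/992819) -> (992819/141441): both odd, 141441 mod 4 = 1, 992819 mod 4 = 3, so the flip contributes +1; sign now -1
(992819/141441): 992819 mod 141441 = 2732, so (992819/141441) = (2732/141441)
factor out 2^2: 2732 = 2^2·683; with 141441 mod 8 = 1, (2/141441) = +1; sign now -1; continue with (683/141441)
flip (683/141441) -> (141441/683): both odd, 683 mod 4 = 3, 141441 mod 4 = 1, so the flip contributes +1; sign now -1
(141441/683): 141441 mod 683 = 60, so (141441/683) = (60/683)
factor out 2^2: 60 = 2^2·15; with 683 mod 8 = 3, (2/683) = -1; sign now -1; continue with (15/683)
flip (15/683) -> (683/15): both odd, 15 mod 4 = 3, 683 mod 4 = 3, so the flip contributes -1; sign now +1
(683/15): 683 mod 15 = 8, so (683/15) = (8/15)
factor out 2^3: 8 = 2^3·1; with 15 mod 8 = 7, (2/15) = +1; sign now +1; continue with (1/15)
reached (1/15) = 1, so the symbol is +1

1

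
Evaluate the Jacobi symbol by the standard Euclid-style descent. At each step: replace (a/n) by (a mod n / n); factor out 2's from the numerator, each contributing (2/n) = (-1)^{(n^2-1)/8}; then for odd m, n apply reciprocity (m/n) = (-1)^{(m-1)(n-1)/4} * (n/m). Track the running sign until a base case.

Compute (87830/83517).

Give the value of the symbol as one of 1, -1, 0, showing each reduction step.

(87830/83517) = (4313/83517)   [reduce mod 83517]
reciprocity: (4313/83517) = +1·(83517/4313) since 4313 mod 4 = 1, 83517 mod 4 = 1; sign now +1
(83517/4313) = (1570/4313)   [reduce mod 4313]
1570 = 2^1·785; (2/4313) = +1 since 4313 mod 8 = 1, so (1570/4313) = (+1)^1·(785/4313); sign now +1
reciprocity: (785/4313) = +1·(4313/785) since 785 mod 4 = 1, 4313 mod 4 = 1; sign now +1
(4313/785) = (388/785)   [reduce mod 785]
388 = 2^2·97; (2/785) = +1 since 785 mod 8 = 1, so (388/785) = (+1)^2·(97/785); sign now +1
reciprocity: (97/785) = +1·(785/97) since 97 mod 4 = 1, 785 mod 4 = 1; sign now +1
(785/97) = (9/97)   [reduce mod 97]
reciprocity: (9/97) = +1·(97/9) since 9 mod 4 = 1, 97 mod 4 = 1; sign now +1
(97/9) = (7/9)   [reduce mod 9]
reciprocity: (7/9) = +1·(9/7) since 7 mod 4 = 3, 9 mod 4 = 1; sign now +1
(9/7) = (2/7)   [reduce mod 7]
2 = 2^1·1; (2/7) = +1 since 7 mod 8 = 7, so (2/7) = (+1)^1·(1/7); sign now +1
(1/7) = 1; final value = sign = +1

1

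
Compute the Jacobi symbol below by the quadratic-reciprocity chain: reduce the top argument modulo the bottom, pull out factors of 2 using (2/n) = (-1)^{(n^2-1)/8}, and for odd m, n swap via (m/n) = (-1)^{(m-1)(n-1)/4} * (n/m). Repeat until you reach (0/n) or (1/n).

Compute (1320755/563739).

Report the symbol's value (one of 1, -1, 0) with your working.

-1

(1320755/563739): 1320755 mod 563739 = 193277, so (1320755/563739) = (193277/563739)
flip (193277/563739) -> (563739/193277): both odd, 193277 mod 4 = 1, 563739 mod 4 = 3, so the flip contributes +1; sign now +1
(563739/193277): 563739 mod 193277 = 177185, so (563739/193277) = (177185/193277)
flip (177185/193277) -> (193277/177185): both odd, 177185 mod 4 = 1, 193277 mod 4 = 1, so the flip contributes +1; sign now +1
(193277/177185): 193277 mod 177185 = 16092, so (193277/177185) = (16092/177185)
factor out 2^2: 16092 = 2^2·4023; with 177185 mod 8 = 1, (2/177185) = +1; sign now +1; continue with (4023/177185)
flip (4023/177185) -> (177185/4023): both odd, 4023 mod 4 = 3, 177185 mod 4 = 1, so the flip contributes +1; sign now +1
(177185/4023): 177185 mod 4023 = 173, so (177185/4023) = (173/4023)
flip (173/4023) -> (4023/173): both odd, 173 mod 4 = 1, 4023 mod 4 = 3, so the flip contributes +1; sign now +1
(4023/173): 4023 mod 173 = 44, so (4023/173) = (44/173)
factor out 2^2: 44 = 2^2·11; with 173 mod 8 = 5, (2/173) = -1; sign now +1; continue with (11/173)
flip (11/173) -> (173/11): both odd, 11 mod 4 = 3, 173 mod 4 = 1, so the flip contributes +1; sign now +1
(173/11): 173 mod 11 = 8, so (173/11) = (8/11)
factor out 2^3: 8 = 2^3·1; with 11 mod 8 = 3, (2/11) = -1; sign now -1; continue with (1/11)
reached (1/11) = 1, so the symbol is -1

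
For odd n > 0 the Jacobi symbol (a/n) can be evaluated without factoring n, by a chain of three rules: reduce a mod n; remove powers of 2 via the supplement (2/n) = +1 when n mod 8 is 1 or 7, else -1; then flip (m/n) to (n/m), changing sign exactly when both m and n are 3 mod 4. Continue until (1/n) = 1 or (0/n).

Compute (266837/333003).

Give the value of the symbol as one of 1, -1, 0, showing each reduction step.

reciprocity: (266837/333003) = +1·(333003/266837) since 266837 mod 4 = 1, 333003 mod 4 = 3; sign now +1
(333003/266837) = (66166/266837)   [reduce mod 266837]
66166 = 2^1·33083; (2/266837) = -1 since 266837 mod 8 = 5, so (66166/266837) = (-1)^1·(33083/266837); sign now -1
reciprocity: (33083/266837) = +1·(266837/33083) since 33083 mod 4 = 3, 266837 mod 4 = 1; sign now -1
(266837/33083) = (2173/33083)   [reduce mod 33083]
reciprocity: (2173/33083) = +1·(33083/2173) since 2173 mod 4 = 1, 33083 mod 4 = 3; sign now -1
(33083/2173) = (488/2173)   [reduce mod 2173]
488 = 2^3·61; (2/2173) = -1 since 2173 mod 8 = 5, so (488/2173) = (-1)^3·(61/2173); sign now +1
reciprocity: (61/2173) = +1·(2173/61) since 61 mod 4 = 1, 2173 mod 4 = 1; sign now +1
(2173/61) = (38/61)   [reduce mod 61]
38 = 2^1·19; (2/61) = -1 since 61 mod 8 = 5, so (38/61) = (-1)^1·(19/61); sign now -1
reciprocity: (19/61) = +1·(61/19) since 19 mod 4 = 3, 61 mod 4 = 1; sign now -1
(61/19) = (4/19)   [reduce mod 19]
4 = 2^2·1; (2/19) = -1 since 19 mod 8 = 3, so (4/19) = (-1)^2·(1/19); sign now -1
(1/19) = 1; final value = sign = -1

-1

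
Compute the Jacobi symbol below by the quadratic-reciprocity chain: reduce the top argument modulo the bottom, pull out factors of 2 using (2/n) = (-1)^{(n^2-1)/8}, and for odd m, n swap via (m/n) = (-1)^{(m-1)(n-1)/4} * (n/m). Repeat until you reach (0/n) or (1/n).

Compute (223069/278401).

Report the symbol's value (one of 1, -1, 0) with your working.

-1

flip (223069/278401) -> (278401/223069): both odd, 223069 mod 4 = 1, 278401 mod 4 = 1, so the flip contributes +1; sign now +1
(278401/223069): 278401 mod 223069 = 55332, so (278401/223069) = (55332/223069)
factor out 2^2: 55332 = 2^2·13833; with 223069 mod 8 = 5, (2/223069) = -1; sign now +1; continue with (13833/223069)
flip (13833/223069) -> (223069/13833): both odd, 13833 mod 4 = 1, 223069 mod 4 = 1, so the flip contributes +1; sign now +1
(223069/13833): 223069 mod 13833 = 1741, so (223069/13833) = (1741/13833)
flip (1741/13833) -> (13833/1741): both odd, 1741 mod 4 = 1, 13833 mod 4 = 1, so the flip contributes +1; sign now +1
(13833/1741): 13833 mod 1741 = 1646, so (13833/1741) = (1646/1741)
factor out 2^1: 1646 = 2^1·823; with 1741 mod 8 = 5, (2/1741) = -1; sign now -1; continue with (823/1741)
flip (823/1741) -> (1741/823): both odd, 823 mod 4 = 3, 1741 mod 4 = 1, so the flip contributes +1; sign now -1
(1741/823): 1741 mod 823 = 95, so (1741/823) = (95/823)
flip (95/823) -> (823/95): both odd, 95 mod 4 = 3, 823 mod 4 = 3, so the flip contributes -1; sign now +1
(823/95): 823 mod 95 = 63, so (823/95) = (63/95)
flip (63/95) -> (95/63): both odd, 63 mod 4 = 3, 95 mod 4 = 3, so the flip contributes -1; sign now -1
(95/63): 95 mod 63 = 32, so (95/63) = (32/63)
factor out 2^5: 32 = 2^5·1; with 63 mod 8 = 7, (2/63) = +1; sign now -1; continue with (1/63)
reached (1/63) = 1, so the symbol is -1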